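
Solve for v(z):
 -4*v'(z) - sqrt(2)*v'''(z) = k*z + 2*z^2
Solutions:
 v(z) = C1 + C2*sin(2^(3/4)*z) + C3*cos(2^(3/4)*z) - k*z^2/8 - z^3/6 + sqrt(2)*z/4


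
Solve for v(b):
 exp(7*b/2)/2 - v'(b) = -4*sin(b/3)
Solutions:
 v(b) = C1 + exp(7*b/2)/7 - 12*cos(b/3)


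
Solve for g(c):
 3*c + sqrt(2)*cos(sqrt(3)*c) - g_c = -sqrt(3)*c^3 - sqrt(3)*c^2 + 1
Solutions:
 g(c) = C1 + sqrt(3)*c^4/4 + sqrt(3)*c^3/3 + 3*c^2/2 - c + sqrt(6)*sin(sqrt(3)*c)/3


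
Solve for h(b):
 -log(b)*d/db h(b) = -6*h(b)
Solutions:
 h(b) = C1*exp(6*li(b))


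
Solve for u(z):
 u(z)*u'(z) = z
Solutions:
 u(z) = -sqrt(C1 + z^2)
 u(z) = sqrt(C1 + z^2)


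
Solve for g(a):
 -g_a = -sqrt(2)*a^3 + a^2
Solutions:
 g(a) = C1 + sqrt(2)*a^4/4 - a^3/3


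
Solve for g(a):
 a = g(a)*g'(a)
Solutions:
 g(a) = -sqrt(C1 + a^2)
 g(a) = sqrt(C1 + a^2)


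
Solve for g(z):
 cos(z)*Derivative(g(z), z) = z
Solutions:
 g(z) = C1 + Integral(z/cos(z), z)


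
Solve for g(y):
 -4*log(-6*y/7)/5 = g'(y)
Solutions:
 g(y) = C1 - 4*y*log(-y)/5 + 4*y*(-log(6) + 1 + log(7))/5


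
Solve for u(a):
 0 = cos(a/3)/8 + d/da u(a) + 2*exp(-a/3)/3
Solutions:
 u(a) = C1 - 3*sin(a/3)/8 + 2*exp(-a/3)


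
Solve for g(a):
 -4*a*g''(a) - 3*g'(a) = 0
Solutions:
 g(a) = C1 + C2*a^(1/4)


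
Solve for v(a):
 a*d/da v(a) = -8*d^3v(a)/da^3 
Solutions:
 v(a) = C1 + Integral(C2*airyai(-a/2) + C3*airybi(-a/2), a)


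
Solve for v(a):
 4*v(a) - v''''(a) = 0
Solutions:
 v(a) = C1*exp(-sqrt(2)*a) + C2*exp(sqrt(2)*a) + C3*sin(sqrt(2)*a) + C4*cos(sqrt(2)*a)


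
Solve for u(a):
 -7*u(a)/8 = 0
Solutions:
 u(a) = 0


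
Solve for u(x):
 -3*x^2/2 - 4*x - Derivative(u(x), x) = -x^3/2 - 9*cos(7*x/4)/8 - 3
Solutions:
 u(x) = C1 + x^4/8 - x^3/2 - 2*x^2 + 3*x + 9*sin(7*x/4)/14


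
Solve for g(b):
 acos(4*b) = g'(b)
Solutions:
 g(b) = C1 + b*acos(4*b) - sqrt(1 - 16*b^2)/4


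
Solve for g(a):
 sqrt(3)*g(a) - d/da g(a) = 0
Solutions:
 g(a) = C1*exp(sqrt(3)*a)


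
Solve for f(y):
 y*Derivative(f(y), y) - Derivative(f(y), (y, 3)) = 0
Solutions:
 f(y) = C1 + Integral(C2*airyai(y) + C3*airybi(y), y)


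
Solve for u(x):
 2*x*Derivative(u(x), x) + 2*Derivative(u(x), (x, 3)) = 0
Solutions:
 u(x) = C1 + Integral(C2*airyai(-x) + C3*airybi(-x), x)


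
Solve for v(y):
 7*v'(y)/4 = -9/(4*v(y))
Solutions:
 v(y) = -sqrt(C1 - 126*y)/7
 v(y) = sqrt(C1 - 126*y)/7


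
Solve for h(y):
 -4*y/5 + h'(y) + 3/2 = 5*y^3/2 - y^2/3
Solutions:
 h(y) = C1 + 5*y^4/8 - y^3/9 + 2*y^2/5 - 3*y/2


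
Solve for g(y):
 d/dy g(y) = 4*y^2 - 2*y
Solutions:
 g(y) = C1 + 4*y^3/3 - y^2


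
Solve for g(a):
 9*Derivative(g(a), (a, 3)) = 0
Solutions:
 g(a) = C1 + C2*a + C3*a^2


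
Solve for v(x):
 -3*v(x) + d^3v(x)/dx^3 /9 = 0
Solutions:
 v(x) = C3*exp(3*x) + (C1*sin(3*sqrt(3)*x/2) + C2*cos(3*sqrt(3)*x/2))*exp(-3*x/2)


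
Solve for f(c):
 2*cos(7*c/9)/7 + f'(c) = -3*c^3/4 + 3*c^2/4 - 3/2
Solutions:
 f(c) = C1 - 3*c^4/16 + c^3/4 - 3*c/2 - 18*sin(7*c/9)/49


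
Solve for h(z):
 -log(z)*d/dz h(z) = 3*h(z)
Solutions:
 h(z) = C1*exp(-3*li(z))


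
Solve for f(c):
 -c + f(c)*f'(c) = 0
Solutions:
 f(c) = -sqrt(C1 + c^2)
 f(c) = sqrt(C1 + c^2)


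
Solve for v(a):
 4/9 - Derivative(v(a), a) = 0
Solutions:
 v(a) = C1 + 4*a/9


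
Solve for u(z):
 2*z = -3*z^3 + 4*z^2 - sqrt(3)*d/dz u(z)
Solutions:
 u(z) = C1 - sqrt(3)*z^4/4 + 4*sqrt(3)*z^3/9 - sqrt(3)*z^2/3


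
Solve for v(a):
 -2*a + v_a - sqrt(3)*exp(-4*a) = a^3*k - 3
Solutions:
 v(a) = C1 + a^4*k/4 + a^2 - 3*a - sqrt(3)*exp(-4*a)/4


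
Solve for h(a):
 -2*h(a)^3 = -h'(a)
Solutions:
 h(a) = -sqrt(2)*sqrt(-1/(C1 + 2*a))/2
 h(a) = sqrt(2)*sqrt(-1/(C1 + 2*a))/2


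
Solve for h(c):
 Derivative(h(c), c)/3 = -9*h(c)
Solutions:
 h(c) = C1*exp(-27*c)


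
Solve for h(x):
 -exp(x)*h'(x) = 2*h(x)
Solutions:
 h(x) = C1*exp(2*exp(-x))


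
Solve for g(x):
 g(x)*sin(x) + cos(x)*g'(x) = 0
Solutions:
 g(x) = C1*cos(x)


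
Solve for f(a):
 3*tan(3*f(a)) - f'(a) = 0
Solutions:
 f(a) = -asin(C1*exp(9*a))/3 + pi/3
 f(a) = asin(C1*exp(9*a))/3


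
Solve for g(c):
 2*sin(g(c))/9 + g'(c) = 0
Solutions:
 2*c/9 + log(cos(g(c)) - 1)/2 - log(cos(g(c)) + 1)/2 = C1


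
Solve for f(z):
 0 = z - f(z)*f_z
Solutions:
 f(z) = -sqrt(C1 + z^2)
 f(z) = sqrt(C1 + z^2)


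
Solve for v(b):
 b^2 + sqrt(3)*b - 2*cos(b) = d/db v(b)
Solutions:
 v(b) = C1 + b^3/3 + sqrt(3)*b^2/2 - 2*sin(b)


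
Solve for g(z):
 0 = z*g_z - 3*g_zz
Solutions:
 g(z) = C1 + C2*erfi(sqrt(6)*z/6)


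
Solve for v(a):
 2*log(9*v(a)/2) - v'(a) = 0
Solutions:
 Integral(1/(-log(_y) - 2*log(3) + log(2)), (_y, v(a)))/2 = C1 - a


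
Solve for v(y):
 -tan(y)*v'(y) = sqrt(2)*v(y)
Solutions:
 v(y) = C1/sin(y)^(sqrt(2))


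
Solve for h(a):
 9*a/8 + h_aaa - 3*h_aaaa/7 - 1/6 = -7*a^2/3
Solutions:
 h(a) = C1 + C2*a + C3*a^2 + C4*exp(7*a/3) - 7*a^5/180 - 25*a^4/192 - 197*a^3/1008


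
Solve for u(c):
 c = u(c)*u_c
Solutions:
 u(c) = -sqrt(C1 + c^2)
 u(c) = sqrt(C1 + c^2)


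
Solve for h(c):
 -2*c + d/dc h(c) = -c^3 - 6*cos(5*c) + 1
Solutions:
 h(c) = C1 - c^4/4 + c^2 + c - 6*sin(5*c)/5


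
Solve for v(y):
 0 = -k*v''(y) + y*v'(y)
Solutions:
 v(y) = C1 + C2*erf(sqrt(2)*y*sqrt(-1/k)/2)/sqrt(-1/k)


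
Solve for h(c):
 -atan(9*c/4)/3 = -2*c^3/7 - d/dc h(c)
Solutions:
 h(c) = C1 - c^4/14 + c*atan(9*c/4)/3 - 2*log(81*c^2 + 16)/27


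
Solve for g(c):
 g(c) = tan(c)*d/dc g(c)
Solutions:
 g(c) = C1*sin(c)


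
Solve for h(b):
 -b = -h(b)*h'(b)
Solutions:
 h(b) = -sqrt(C1 + b^2)
 h(b) = sqrt(C1 + b^2)


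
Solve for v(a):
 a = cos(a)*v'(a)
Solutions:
 v(a) = C1 + Integral(a/cos(a), a)


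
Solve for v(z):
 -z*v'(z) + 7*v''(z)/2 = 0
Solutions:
 v(z) = C1 + C2*erfi(sqrt(7)*z/7)


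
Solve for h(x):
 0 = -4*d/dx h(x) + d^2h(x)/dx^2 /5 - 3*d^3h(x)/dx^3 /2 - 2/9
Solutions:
 h(x) = C1 - x/18 + (C2*sin(sqrt(599)*x/15) + C3*cos(sqrt(599)*x/15))*exp(x/15)


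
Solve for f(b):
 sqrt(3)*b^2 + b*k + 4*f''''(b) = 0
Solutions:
 f(b) = C1 + C2*b + C3*b^2 + C4*b^3 - sqrt(3)*b^6/1440 - b^5*k/480


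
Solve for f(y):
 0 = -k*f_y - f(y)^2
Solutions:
 f(y) = k/(C1*k + y)


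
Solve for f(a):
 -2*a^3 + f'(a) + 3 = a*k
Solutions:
 f(a) = C1 + a^4/2 + a^2*k/2 - 3*a


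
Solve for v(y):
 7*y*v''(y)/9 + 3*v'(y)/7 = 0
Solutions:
 v(y) = C1 + C2*y^(22/49)


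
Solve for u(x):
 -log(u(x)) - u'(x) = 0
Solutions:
 li(u(x)) = C1 - x


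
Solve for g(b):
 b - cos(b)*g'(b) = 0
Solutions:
 g(b) = C1 + Integral(b/cos(b), b)


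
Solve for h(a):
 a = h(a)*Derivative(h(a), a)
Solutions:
 h(a) = -sqrt(C1 + a^2)
 h(a) = sqrt(C1 + a^2)


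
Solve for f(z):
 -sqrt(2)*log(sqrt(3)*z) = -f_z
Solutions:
 f(z) = C1 + sqrt(2)*z*log(z) - sqrt(2)*z + sqrt(2)*z*log(3)/2


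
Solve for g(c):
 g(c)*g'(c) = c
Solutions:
 g(c) = -sqrt(C1 + c^2)
 g(c) = sqrt(C1 + c^2)


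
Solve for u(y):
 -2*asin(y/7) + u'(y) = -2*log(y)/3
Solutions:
 u(y) = C1 - 2*y*log(y)/3 + 2*y*asin(y/7) + 2*y/3 + 2*sqrt(49 - y^2)


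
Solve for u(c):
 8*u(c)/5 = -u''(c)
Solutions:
 u(c) = C1*sin(2*sqrt(10)*c/5) + C2*cos(2*sqrt(10)*c/5)


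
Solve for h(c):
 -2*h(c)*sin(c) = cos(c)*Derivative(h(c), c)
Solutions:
 h(c) = C1*cos(c)^2


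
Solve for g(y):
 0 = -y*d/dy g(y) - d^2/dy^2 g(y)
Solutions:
 g(y) = C1 + C2*erf(sqrt(2)*y/2)


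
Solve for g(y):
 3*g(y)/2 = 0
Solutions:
 g(y) = 0


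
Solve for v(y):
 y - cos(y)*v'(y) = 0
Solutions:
 v(y) = C1 + Integral(y/cos(y), y)


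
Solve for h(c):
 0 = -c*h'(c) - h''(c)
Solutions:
 h(c) = C1 + C2*erf(sqrt(2)*c/2)


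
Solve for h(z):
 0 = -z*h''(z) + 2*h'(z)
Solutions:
 h(z) = C1 + C2*z^3


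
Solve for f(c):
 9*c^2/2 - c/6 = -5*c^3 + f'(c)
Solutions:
 f(c) = C1 + 5*c^4/4 + 3*c^3/2 - c^2/12


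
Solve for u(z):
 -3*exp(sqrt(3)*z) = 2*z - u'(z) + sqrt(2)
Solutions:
 u(z) = C1 + z^2 + sqrt(2)*z + sqrt(3)*exp(sqrt(3)*z)


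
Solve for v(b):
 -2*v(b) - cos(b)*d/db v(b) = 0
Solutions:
 v(b) = C1*(sin(b) - 1)/(sin(b) + 1)


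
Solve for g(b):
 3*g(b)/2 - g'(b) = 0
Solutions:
 g(b) = C1*exp(3*b/2)


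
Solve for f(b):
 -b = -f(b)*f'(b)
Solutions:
 f(b) = -sqrt(C1 + b^2)
 f(b) = sqrt(C1 + b^2)


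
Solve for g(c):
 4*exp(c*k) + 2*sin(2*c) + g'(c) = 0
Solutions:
 g(c) = C1 + cos(2*c) - 4*exp(c*k)/k


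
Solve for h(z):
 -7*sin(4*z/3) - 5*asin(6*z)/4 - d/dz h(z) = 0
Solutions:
 h(z) = C1 - 5*z*asin(6*z)/4 - 5*sqrt(1 - 36*z^2)/24 + 21*cos(4*z/3)/4


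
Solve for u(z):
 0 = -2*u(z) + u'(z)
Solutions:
 u(z) = C1*exp(2*z)


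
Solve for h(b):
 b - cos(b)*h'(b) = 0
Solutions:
 h(b) = C1 + Integral(b/cos(b), b)


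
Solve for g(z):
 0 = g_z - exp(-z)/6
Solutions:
 g(z) = C1 - exp(-z)/6


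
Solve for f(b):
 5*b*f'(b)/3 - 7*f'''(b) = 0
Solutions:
 f(b) = C1 + Integral(C2*airyai(21^(2/3)*5^(1/3)*b/21) + C3*airybi(21^(2/3)*5^(1/3)*b/21), b)


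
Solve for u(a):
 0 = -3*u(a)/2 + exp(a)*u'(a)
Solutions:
 u(a) = C1*exp(-3*exp(-a)/2)


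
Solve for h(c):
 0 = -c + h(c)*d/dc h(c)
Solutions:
 h(c) = -sqrt(C1 + c^2)
 h(c) = sqrt(C1 + c^2)


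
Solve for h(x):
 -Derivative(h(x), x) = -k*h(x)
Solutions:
 h(x) = C1*exp(k*x)


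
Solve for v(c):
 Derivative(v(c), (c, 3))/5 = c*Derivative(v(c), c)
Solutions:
 v(c) = C1 + Integral(C2*airyai(5^(1/3)*c) + C3*airybi(5^(1/3)*c), c)


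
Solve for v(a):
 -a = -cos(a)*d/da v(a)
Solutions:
 v(a) = C1 + Integral(a/cos(a), a)


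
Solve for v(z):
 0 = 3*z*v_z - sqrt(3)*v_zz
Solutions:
 v(z) = C1 + C2*erfi(sqrt(2)*3^(1/4)*z/2)


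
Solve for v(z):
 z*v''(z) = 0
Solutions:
 v(z) = C1 + C2*z


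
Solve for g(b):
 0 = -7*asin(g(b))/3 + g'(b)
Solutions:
 Integral(1/asin(_y), (_y, g(b))) = C1 + 7*b/3


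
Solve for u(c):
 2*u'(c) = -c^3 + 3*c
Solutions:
 u(c) = C1 - c^4/8 + 3*c^2/4


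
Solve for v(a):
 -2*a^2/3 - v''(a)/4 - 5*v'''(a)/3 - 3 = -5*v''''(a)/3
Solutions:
 v(a) = C1 + C2*a + C3*exp(a*(5 - 2*sqrt(10))/10) + C4*exp(a*(5 + 2*sqrt(10))/10) - 2*a^4/9 + 160*a^3/27 - 3842*a^2/27


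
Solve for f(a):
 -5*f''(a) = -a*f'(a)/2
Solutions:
 f(a) = C1 + C2*erfi(sqrt(5)*a/10)


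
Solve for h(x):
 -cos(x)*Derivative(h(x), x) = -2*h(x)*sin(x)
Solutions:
 h(x) = C1/cos(x)^2


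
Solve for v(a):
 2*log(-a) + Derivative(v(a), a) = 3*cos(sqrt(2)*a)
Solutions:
 v(a) = C1 - 2*a*log(-a) + 2*a + 3*sqrt(2)*sin(sqrt(2)*a)/2


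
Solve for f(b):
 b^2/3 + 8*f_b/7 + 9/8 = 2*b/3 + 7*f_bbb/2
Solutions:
 f(b) = C1 + C2*exp(-4*b/7) + C3*exp(4*b/7) - 7*b^3/72 + 7*b^2/24 - 133*b/48


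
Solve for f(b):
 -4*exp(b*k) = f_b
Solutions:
 f(b) = C1 - 4*exp(b*k)/k


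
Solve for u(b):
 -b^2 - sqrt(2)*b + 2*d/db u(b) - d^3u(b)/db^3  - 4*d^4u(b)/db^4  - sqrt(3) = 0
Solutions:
 u(b) = C1 + C2*exp(-b*((12*sqrt(1290) + 431)^(-1/3) + 2 + (12*sqrt(1290) + 431)^(1/3))/24)*sin(sqrt(3)*b*(-(12*sqrt(1290) + 431)^(1/3) + (12*sqrt(1290) + 431)^(-1/3))/24) + C3*exp(-b*((12*sqrt(1290) + 431)^(-1/3) + 2 + (12*sqrt(1290) + 431)^(1/3))/24)*cos(sqrt(3)*b*(-(12*sqrt(1290) + 431)^(1/3) + (12*sqrt(1290) + 431)^(-1/3))/24) + C4*exp(b*(-1 + (12*sqrt(1290) + 431)^(-1/3) + (12*sqrt(1290) + 431)^(1/3))/12) + b^3/6 + sqrt(2)*b^2/4 + b/2 + sqrt(3)*b/2


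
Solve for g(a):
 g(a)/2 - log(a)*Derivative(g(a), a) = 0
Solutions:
 g(a) = C1*exp(li(a)/2)


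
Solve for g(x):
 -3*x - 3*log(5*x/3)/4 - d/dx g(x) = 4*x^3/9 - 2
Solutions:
 g(x) = C1 - x^4/9 - 3*x^2/2 - 3*x*log(x)/4 - 3*x*log(5)/4 + 3*x*log(3)/4 + 11*x/4


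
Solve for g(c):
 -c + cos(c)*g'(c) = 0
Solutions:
 g(c) = C1 + Integral(c/cos(c), c)


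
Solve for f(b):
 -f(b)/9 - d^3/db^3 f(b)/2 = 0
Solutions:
 f(b) = C3*exp(-6^(1/3)*b/3) + (C1*sin(2^(1/3)*3^(5/6)*b/6) + C2*cos(2^(1/3)*3^(5/6)*b/6))*exp(6^(1/3)*b/6)


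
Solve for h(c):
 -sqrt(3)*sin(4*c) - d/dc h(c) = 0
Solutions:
 h(c) = C1 + sqrt(3)*cos(4*c)/4


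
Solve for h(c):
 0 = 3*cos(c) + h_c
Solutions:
 h(c) = C1 - 3*sin(c)


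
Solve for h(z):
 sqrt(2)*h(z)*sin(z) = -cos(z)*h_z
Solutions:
 h(z) = C1*cos(z)^(sqrt(2))


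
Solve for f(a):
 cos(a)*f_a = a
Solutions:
 f(a) = C1 + Integral(a/cos(a), a)


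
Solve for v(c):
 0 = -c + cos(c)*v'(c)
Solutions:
 v(c) = C1 + Integral(c/cos(c), c)


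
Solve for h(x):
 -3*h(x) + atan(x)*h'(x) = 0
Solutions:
 h(x) = C1*exp(3*Integral(1/atan(x), x))


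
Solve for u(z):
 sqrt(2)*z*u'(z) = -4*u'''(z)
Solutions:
 u(z) = C1 + Integral(C2*airyai(-sqrt(2)*z/2) + C3*airybi(-sqrt(2)*z/2), z)


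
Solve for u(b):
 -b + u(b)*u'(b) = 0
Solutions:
 u(b) = -sqrt(C1 + b^2)
 u(b) = sqrt(C1 + b^2)


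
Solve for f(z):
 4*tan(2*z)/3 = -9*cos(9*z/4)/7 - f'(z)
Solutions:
 f(z) = C1 + 2*log(cos(2*z))/3 - 4*sin(9*z/4)/7


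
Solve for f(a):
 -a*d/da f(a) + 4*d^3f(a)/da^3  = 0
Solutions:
 f(a) = C1 + Integral(C2*airyai(2^(1/3)*a/2) + C3*airybi(2^(1/3)*a/2), a)


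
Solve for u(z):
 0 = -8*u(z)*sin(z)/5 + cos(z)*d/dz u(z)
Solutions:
 u(z) = C1/cos(z)^(8/5)


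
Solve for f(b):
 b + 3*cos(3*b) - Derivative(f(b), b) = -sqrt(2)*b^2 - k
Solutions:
 f(b) = C1 + sqrt(2)*b^3/3 + b^2/2 + b*k + sin(3*b)


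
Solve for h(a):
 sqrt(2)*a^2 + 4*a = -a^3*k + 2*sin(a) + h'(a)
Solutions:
 h(a) = C1 + a^4*k/4 + sqrt(2)*a^3/3 + 2*a^2 + 2*cos(a)


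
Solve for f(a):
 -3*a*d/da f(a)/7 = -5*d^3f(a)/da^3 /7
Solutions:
 f(a) = C1 + Integral(C2*airyai(3^(1/3)*5^(2/3)*a/5) + C3*airybi(3^(1/3)*5^(2/3)*a/5), a)


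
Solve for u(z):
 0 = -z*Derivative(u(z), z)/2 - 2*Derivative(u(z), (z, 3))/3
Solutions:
 u(z) = C1 + Integral(C2*airyai(-6^(1/3)*z/2) + C3*airybi(-6^(1/3)*z/2), z)


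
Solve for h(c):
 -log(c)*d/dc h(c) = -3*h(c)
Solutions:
 h(c) = C1*exp(3*li(c))


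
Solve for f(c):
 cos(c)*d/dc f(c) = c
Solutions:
 f(c) = C1 + Integral(c/cos(c), c)


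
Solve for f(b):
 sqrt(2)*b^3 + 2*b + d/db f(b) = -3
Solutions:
 f(b) = C1 - sqrt(2)*b^4/4 - b^2 - 3*b


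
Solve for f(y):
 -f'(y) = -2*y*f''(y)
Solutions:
 f(y) = C1 + C2*y^(3/2)


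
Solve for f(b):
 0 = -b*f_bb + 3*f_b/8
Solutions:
 f(b) = C1 + C2*b^(11/8)


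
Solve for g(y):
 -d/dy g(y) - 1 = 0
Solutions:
 g(y) = C1 - y


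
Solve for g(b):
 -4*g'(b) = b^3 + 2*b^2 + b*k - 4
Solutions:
 g(b) = C1 - b^4/16 - b^3/6 - b^2*k/8 + b


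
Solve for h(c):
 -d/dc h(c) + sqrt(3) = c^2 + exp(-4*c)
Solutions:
 h(c) = C1 - c^3/3 + sqrt(3)*c + exp(-4*c)/4


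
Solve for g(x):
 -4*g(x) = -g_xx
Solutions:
 g(x) = C1*exp(-2*x) + C2*exp(2*x)


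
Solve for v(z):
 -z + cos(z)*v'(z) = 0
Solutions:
 v(z) = C1 + Integral(z/cos(z), z)


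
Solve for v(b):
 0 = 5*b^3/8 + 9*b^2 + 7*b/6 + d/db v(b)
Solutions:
 v(b) = C1 - 5*b^4/32 - 3*b^3 - 7*b^2/12


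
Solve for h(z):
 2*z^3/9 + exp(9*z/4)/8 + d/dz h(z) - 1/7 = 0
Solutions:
 h(z) = C1 - z^4/18 + z/7 - exp(9*z/4)/18


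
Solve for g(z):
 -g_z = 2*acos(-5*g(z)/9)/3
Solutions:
 Integral(1/acos(-5*_y/9), (_y, g(z))) = C1 - 2*z/3


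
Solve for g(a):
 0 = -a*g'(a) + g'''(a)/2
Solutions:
 g(a) = C1 + Integral(C2*airyai(2^(1/3)*a) + C3*airybi(2^(1/3)*a), a)


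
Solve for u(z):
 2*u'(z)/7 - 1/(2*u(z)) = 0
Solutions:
 u(z) = -sqrt(C1 + 14*z)/2
 u(z) = sqrt(C1 + 14*z)/2


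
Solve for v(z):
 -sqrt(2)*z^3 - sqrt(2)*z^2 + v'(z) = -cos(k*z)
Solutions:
 v(z) = C1 + sqrt(2)*z^4/4 + sqrt(2)*z^3/3 - sin(k*z)/k


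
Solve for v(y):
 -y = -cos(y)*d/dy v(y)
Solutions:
 v(y) = C1 + Integral(y/cos(y), y)


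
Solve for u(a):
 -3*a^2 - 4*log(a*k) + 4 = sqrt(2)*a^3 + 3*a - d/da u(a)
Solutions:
 u(a) = C1 + sqrt(2)*a^4/4 + a^3 + 3*a^2/2 + 4*a*log(a*k) - 8*a


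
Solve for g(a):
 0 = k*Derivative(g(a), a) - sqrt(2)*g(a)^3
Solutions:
 g(a) = -sqrt(2)*sqrt(-k/(C1*k + sqrt(2)*a))/2
 g(a) = sqrt(2)*sqrt(-k/(C1*k + sqrt(2)*a))/2


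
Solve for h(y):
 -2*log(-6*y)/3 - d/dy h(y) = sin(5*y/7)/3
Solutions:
 h(y) = C1 - 2*y*log(-y)/3 - 2*y*log(6)/3 + 2*y/3 + 7*cos(5*y/7)/15


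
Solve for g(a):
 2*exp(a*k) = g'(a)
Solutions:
 g(a) = C1 + 2*exp(a*k)/k


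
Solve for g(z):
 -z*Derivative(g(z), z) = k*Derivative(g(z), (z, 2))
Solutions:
 g(z) = C1 + C2*sqrt(k)*erf(sqrt(2)*z*sqrt(1/k)/2)


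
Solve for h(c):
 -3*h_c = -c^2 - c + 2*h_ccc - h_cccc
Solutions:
 h(c) = C1 + C2*exp(c*(-2^(2/3)*(9*sqrt(113) + 97)^(1/3) - 8*2^(1/3)/(9*sqrt(113) + 97)^(1/3) + 8)/12)*sin(2^(1/3)*sqrt(3)*c*(-2^(1/3)*(9*sqrt(113) + 97)^(1/3) + 8/(9*sqrt(113) + 97)^(1/3))/12) + C3*exp(c*(-2^(2/3)*(9*sqrt(113) + 97)^(1/3) - 8*2^(1/3)/(9*sqrt(113) + 97)^(1/3) + 8)/12)*cos(2^(1/3)*sqrt(3)*c*(-2^(1/3)*(9*sqrt(113) + 97)^(1/3) + 8/(9*sqrt(113) + 97)^(1/3))/12) + C4*exp(c*(8*2^(1/3)/(9*sqrt(113) + 97)^(1/3) + 4 + 2^(2/3)*(9*sqrt(113) + 97)^(1/3))/6) + c^3/9 + c^2/6 - 4*c/9


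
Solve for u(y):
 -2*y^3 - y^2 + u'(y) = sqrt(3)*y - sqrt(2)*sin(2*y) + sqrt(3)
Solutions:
 u(y) = C1 + y^4/2 + y^3/3 + sqrt(3)*y^2/2 + sqrt(3)*y + sqrt(2)*cos(2*y)/2


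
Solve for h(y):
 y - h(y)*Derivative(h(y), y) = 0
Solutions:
 h(y) = -sqrt(C1 + y^2)
 h(y) = sqrt(C1 + y^2)


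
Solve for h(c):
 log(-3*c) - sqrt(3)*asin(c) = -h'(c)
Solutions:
 h(c) = C1 - c*log(-c) - c*log(3) + c + sqrt(3)*(c*asin(c) + sqrt(1 - c^2))


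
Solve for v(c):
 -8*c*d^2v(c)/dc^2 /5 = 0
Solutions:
 v(c) = C1 + C2*c


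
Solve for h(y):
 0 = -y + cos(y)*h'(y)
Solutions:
 h(y) = C1 + Integral(y/cos(y), y)


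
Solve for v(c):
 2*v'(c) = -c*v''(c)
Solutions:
 v(c) = C1 + C2/c


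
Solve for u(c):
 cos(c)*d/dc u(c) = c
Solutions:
 u(c) = C1 + Integral(c/cos(c), c)


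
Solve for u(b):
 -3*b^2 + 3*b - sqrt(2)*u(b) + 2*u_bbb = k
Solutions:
 u(b) = C3*exp(2^(5/6)*b/2) - 3*sqrt(2)*b^2/2 + 3*sqrt(2)*b/2 - sqrt(2)*k/2 + (C1*sin(2^(5/6)*sqrt(3)*b/4) + C2*cos(2^(5/6)*sqrt(3)*b/4))*exp(-2^(5/6)*b/4)


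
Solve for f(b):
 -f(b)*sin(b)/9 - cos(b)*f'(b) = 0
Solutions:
 f(b) = C1*cos(b)^(1/9)


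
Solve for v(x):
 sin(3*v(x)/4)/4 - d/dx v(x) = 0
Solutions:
 -x/4 + 2*log(cos(3*v(x)/4) - 1)/3 - 2*log(cos(3*v(x)/4) + 1)/3 = C1


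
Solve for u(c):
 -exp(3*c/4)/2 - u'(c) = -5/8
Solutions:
 u(c) = C1 + 5*c/8 - 2*exp(3*c/4)/3


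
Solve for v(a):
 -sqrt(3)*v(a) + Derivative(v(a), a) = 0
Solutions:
 v(a) = C1*exp(sqrt(3)*a)


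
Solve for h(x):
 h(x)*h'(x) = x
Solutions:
 h(x) = -sqrt(C1 + x^2)
 h(x) = sqrt(C1 + x^2)


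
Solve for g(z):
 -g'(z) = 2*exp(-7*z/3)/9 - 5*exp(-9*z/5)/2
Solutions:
 g(z) = C1 + 2*exp(-7*z/3)/21 - 25*exp(-9*z/5)/18


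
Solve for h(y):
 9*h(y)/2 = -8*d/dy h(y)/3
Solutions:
 h(y) = C1*exp(-27*y/16)


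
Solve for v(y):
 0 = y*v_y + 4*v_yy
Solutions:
 v(y) = C1 + C2*erf(sqrt(2)*y/4)


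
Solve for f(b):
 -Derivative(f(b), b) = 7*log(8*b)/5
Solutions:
 f(b) = C1 - 7*b*log(b)/5 - 21*b*log(2)/5 + 7*b/5


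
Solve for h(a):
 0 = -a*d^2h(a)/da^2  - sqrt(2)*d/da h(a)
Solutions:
 h(a) = C1 + C2*a^(1 - sqrt(2))


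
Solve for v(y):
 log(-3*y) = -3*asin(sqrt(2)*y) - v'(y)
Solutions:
 v(y) = C1 - y*log(-y) - 3*y*asin(sqrt(2)*y) - y*log(3) + y - 3*sqrt(2)*sqrt(1 - 2*y^2)/2


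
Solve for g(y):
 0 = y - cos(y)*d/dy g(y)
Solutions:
 g(y) = C1 + Integral(y/cos(y), y)


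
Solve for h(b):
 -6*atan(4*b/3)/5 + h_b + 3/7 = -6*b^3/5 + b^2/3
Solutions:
 h(b) = C1 - 3*b^4/10 + b^3/9 + 6*b*atan(4*b/3)/5 - 3*b/7 - 9*log(16*b^2 + 9)/20


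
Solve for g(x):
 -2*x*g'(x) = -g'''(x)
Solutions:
 g(x) = C1 + Integral(C2*airyai(2^(1/3)*x) + C3*airybi(2^(1/3)*x), x)


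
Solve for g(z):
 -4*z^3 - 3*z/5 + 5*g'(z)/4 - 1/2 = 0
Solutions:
 g(z) = C1 + 4*z^4/5 + 6*z^2/25 + 2*z/5


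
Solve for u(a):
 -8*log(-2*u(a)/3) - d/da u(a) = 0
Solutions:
 Integral(1/(log(-_y) - log(3) + log(2)), (_y, u(a)))/8 = C1 - a


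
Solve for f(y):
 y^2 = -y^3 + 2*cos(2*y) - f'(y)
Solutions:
 f(y) = C1 - y^4/4 - y^3/3 + sin(2*y)


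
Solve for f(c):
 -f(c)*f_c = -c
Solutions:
 f(c) = -sqrt(C1 + c^2)
 f(c) = sqrt(C1 + c^2)


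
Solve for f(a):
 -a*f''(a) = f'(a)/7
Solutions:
 f(a) = C1 + C2*a^(6/7)


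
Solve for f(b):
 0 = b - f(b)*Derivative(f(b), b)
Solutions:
 f(b) = -sqrt(C1 + b^2)
 f(b) = sqrt(C1 + b^2)


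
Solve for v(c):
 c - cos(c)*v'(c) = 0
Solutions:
 v(c) = C1 + Integral(c/cos(c), c)


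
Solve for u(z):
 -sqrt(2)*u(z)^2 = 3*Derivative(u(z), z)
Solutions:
 u(z) = 3/(C1 + sqrt(2)*z)


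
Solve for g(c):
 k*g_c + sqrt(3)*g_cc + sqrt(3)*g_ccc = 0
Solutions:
 g(c) = C1 + C2*exp(c*(sqrt(3)*sqrt(-4*sqrt(3)*k + 3) - 3)/6) + C3*exp(-c*(sqrt(3)*sqrt(-4*sqrt(3)*k + 3) + 3)/6)


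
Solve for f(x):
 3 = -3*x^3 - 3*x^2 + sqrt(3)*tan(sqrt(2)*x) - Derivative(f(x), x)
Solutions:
 f(x) = C1 - 3*x^4/4 - x^3 - 3*x - sqrt(6)*log(cos(sqrt(2)*x))/2


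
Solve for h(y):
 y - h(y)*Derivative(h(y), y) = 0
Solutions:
 h(y) = -sqrt(C1 + y^2)
 h(y) = sqrt(C1 + y^2)


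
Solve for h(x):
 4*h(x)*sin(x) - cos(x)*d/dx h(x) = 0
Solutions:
 h(x) = C1/cos(x)^4


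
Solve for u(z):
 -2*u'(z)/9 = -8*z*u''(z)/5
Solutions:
 u(z) = C1 + C2*z^(41/36)


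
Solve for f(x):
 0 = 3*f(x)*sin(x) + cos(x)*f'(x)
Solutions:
 f(x) = C1*cos(x)^3


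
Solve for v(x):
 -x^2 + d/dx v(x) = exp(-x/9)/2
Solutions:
 v(x) = C1 + x^3/3 - 9*exp(-x/9)/2


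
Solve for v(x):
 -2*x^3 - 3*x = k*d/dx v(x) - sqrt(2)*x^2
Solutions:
 v(x) = C1 - x^4/(2*k) + sqrt(2)*x^3/(3*k) - 3*x^2/(2*k)


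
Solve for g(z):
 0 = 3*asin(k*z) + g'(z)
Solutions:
 g(z) = C1 - 3*Piecewise((z*asin(k*z) + sqrt(-k^2*z^2 + 1)/k, Ne(k, 0)), (0, True))


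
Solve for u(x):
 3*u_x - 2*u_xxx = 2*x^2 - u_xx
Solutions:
 u(x) = C1 + C2*exp(-x) + C3*exp(3*x/2) + 2*x^3/9 - 2*x^2/9 + 28*x/27


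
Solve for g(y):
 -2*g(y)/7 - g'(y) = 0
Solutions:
 g(y) = C1*exp(-2*y/7)


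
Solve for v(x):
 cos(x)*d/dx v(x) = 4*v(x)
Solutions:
 v(x) = C1*(sin(x)^2 + 2*sin(x) + 1)/(sin(x)^2 - 2*sin(x) + 1)


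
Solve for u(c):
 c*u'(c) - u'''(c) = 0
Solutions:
 u(c) = C1 + Integral(C2*airyai(c) + C3*airybi(c), c)


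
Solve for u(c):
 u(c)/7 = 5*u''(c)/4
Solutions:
 u(c) = C1*exp(-2*sqrt(35)*c/35) + C2*exp(2*sqrt(35)*c/35)


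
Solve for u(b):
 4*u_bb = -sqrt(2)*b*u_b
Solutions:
 u(b) = C1 + C2*erf(2^(3/4)*b/4)


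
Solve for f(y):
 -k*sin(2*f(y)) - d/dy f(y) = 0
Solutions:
 f(y) = pi - acos((-C1 - exp(4*k*y))/(C1 - exp(4*k*y)))/2
 f(y) = acos((-C1 - exp(4*k*y))/(C1 - exp(4*k*y)))/2


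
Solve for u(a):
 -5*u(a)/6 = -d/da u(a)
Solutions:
 u(a) = C1*exp(5*a/6)


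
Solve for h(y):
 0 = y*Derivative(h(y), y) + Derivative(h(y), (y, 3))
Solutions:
 h(y) = C1 + Integral(C2*airyai(-y) + C3*airybi(-y), y)


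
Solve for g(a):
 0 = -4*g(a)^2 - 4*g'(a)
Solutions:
 g(a) = 1/(C1 + a)


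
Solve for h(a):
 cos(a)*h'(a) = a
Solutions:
 h(a) = C1 + Integral(a/cos(a), a)


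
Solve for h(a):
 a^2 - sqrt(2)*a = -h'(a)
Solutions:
 h(a) = C1 - a^3/3 + sqrt(2)*a^2/2


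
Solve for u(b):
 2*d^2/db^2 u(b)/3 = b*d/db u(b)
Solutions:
 u(b) = C1 + C2*erfi(sqrt(3)*b/2)


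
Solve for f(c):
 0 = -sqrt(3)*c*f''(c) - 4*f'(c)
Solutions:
 f(c) = C1 + C2*c^(1 - 4*sqrt(3)/3)


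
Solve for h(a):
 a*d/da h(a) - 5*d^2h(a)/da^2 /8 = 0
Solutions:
 h(a) = C1 + C2*erfi(2*sqrt(5)*a/5)


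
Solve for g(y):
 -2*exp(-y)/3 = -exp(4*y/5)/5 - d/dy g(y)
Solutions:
 g(y) = C1 - exp(4*y/5)/4 - 2*exp(-y)/3


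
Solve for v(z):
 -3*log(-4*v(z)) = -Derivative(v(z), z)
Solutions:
 -Integral(1/(log(-_y) + 2*log(2)), (_y, v(z)))/3 = C1 - z


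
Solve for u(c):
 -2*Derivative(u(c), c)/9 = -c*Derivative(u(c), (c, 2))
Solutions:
 u(c) = C1 + C2*c^(11/9)


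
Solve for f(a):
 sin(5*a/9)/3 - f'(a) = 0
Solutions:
 f(a) = C1 - 3*cos(5*a/9)/5


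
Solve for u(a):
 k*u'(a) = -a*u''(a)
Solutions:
 u(a) = C1 + a^(1 - re(k))*(C2*sin(log(a)*Abs(im(k))) + C3*cos(log(a)*im(k)))


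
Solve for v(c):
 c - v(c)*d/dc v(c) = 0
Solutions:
 v(c) = -sqrt(C1 + c^2)
 v(c) = sqrt(C1 + c^2)


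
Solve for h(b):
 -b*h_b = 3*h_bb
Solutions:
 h(b) = C1 + C2*erf(sqrt(6)*b/6)


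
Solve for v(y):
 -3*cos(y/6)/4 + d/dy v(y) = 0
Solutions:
 v(y) = C1 + 9*sin(y/6)/2


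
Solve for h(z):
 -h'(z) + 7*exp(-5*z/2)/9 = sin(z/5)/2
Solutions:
 h(z) = C1 + 5*cos(z/5)/2 - 14*exp(-5*z/2)/45


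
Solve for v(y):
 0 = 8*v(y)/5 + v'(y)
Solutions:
 v(y) = C1*exp(-8*y/5)


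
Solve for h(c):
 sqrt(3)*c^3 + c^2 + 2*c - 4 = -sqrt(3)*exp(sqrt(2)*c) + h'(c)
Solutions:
 h(c) = C1 + sqrt(3)*c^4/4 + c^3/3 + c^2 - 4*c + sqrt(6)*exp(sqrt(2)*c)/2


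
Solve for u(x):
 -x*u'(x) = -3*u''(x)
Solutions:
 u(x) = C1 + C2*erfi(sqrt(6)*x/6)


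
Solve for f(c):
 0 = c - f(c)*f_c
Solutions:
 f(c) = -sqrt(C1 + c^2)
 f(c) = sqrt(C1 + c^2)


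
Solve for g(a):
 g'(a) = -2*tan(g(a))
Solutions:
 g(a) = pi - asin(C1*exp(-2*a))
 g(a) = asin(C1*exp(-2*a))


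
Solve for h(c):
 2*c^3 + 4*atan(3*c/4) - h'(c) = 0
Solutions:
 h(c) = C1 + c^4/2 + 4*c*atan(3*c/4) - 8*log(9*c^2 + 16)/3


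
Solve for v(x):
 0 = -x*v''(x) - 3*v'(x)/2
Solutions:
 v(x) = C1 + C2/sqrt(x)


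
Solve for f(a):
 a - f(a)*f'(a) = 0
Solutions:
 f(a) = -sqrt(C1 + a^2)
 f(a) = sqrt(C1 + a^2)


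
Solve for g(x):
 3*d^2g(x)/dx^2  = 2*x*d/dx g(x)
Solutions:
 g(x) = C1 + C2*erfi(sqrt(3)*x/3)


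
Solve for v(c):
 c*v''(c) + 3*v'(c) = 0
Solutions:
 v(c) = C1 + C2/c^2


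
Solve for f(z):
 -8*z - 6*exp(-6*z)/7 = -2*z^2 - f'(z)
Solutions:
 f(z) = C1 - 2*z^3/3 + 4*z^2 - exp(-6*z)/7


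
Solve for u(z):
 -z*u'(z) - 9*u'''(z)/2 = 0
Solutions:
 u(z) = C1 + Integral(C2*airyai(-6^(1/3)*z/3) + C3*airybi(-6^(1/3)*z/3), z)


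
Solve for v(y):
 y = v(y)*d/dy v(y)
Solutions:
 v(y) = -sqrt(C1 + y^2)
 v(y) = sqrt(C1 + y^2)


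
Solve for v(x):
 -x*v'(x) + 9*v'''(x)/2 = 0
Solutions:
 v(x) = C1 + Integral(C2*airyai(6^(1/3)*x/3) + C3*airybi(6^(1/3)*x/3), x)


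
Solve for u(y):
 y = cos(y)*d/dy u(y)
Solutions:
 u(y) = C1 + Integral(y/cos(y), y)


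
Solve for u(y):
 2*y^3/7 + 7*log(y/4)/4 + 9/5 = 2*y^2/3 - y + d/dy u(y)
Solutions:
 u(y) = C1 + y^4/14 - 2*y^3/9 + y^2/2 + 7*y*log(y)/4 - 7*y*log(2)/2 + y/20


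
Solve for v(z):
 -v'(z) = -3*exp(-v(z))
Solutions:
 v(z) = log(C1 + 3*z)


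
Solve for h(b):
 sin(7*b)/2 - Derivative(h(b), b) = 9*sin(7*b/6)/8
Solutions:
 h(b) = C1 + 27*cos(7*b/6)/28 - cos(7*b)/14


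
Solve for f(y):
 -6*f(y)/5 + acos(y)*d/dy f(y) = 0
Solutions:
 f(y) = C1*exp(6*Integral(1/acos(y), y)/5)


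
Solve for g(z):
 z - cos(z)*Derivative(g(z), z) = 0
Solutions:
 g(z) = C1 + Integral(z/cos(z), z)


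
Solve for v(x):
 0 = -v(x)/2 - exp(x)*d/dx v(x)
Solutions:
 v(x) = C1*exp(exp(-x)/2)


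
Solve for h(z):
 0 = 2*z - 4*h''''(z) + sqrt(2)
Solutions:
 h(z) = C1 + C2*z + C3*z^2 + C4*z^3 + z^5/240 + sqrt(2)*z^4/96


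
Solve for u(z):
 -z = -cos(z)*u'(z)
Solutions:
 u(z) = C1 + Integral(z/cos(z), z)


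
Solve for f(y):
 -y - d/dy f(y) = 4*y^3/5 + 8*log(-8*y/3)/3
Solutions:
 f(y) = C1 - y^4/5 - y^2/2 - 8*y*log(-y)/3 + y*(-8*log(2) + 8/3 + 8*log(3)/3)


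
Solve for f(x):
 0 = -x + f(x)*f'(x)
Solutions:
 f(x) = -sqrt(C1 + x^2)
 f(x) = sqrt(C1 + x^2)


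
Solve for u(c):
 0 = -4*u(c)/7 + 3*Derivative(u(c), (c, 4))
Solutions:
 u(c) = C1*exp(-sqrt(2)*21^(3/4)*c/21) + C2*exp(sqrt(2)*21^(3/4)*c/21) + C3*sin(sqrt(2)*21^(3/4)*c/21) + C4*cos(sqrt(2)*21^(3/4)*c/21)


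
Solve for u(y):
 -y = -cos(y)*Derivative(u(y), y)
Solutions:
 u(y) = C1 + Integral(y/cos(y), y)


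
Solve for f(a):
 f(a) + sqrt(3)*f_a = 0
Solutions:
 f(a) = C1*exp(-sqrt(3)*a/3)


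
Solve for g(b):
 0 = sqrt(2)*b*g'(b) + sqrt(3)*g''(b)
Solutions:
 g(b) = C1 + C2*erf(6^(3/4)*b/6)


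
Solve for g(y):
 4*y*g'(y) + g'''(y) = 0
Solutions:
 g(y) = C1 + Integral(C2*airyai(-2^(2/3)*y) + C3*airybi(-2^(2/3)*y), y)


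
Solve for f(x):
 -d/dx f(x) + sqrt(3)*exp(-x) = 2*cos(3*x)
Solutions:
 f(x) = C1 - 2*sin(3*x)/3 - sqrt(3)*exp(-x)


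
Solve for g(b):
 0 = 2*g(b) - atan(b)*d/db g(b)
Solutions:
 g(b) = C1*exp(2*Integral(1/atan(b), b))


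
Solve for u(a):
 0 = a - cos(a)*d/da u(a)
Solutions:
 u(a) = C1 + Integral(a/cos(a), a)


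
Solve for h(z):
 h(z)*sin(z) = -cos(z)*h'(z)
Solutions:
 h(z) = C1*cos(z)


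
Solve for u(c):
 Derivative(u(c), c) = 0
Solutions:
 u(c) = C1


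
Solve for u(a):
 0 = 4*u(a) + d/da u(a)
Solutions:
 u(a) = C1*exp(-4*a)


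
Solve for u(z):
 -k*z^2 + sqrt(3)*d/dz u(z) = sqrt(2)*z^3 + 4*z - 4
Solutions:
 u(z) = C1 + sqrt(3)*k*z^3/9 + sqrt(6)*z^4/12 + 2*sqrt(3)*z^2/3 - 4*sqrt(3)*z/3


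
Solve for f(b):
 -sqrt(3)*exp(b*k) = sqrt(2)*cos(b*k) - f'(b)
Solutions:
 f(b) = C1 + sqrt(3)*exp(b*k)/k + sqrt(2)*sin(b*k)/k


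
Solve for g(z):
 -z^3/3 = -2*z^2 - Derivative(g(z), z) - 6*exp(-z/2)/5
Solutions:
 g(z) = C1 + z^4/12 - 2*z^3/3 + 12*exp(-z/2)/5


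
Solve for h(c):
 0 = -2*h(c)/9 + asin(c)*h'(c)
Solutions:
 h(c) = C1*exp(2*Integral(1/asin(c), c)/9)


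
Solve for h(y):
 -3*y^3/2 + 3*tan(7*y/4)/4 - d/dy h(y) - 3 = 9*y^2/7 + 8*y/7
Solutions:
 h(y) = C1 - 3*y^4/8 - 3*y^3/7 - 4*y^2/7 - 3*y - 3*log(cos(7*y/4))/7


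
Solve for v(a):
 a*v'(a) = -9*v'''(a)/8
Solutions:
 v(a) = C1 + Integral(C2*airyai(-2*3^(1/3)*a/3) + C3*airybi(-2*3^(1/3)*a/3), a)


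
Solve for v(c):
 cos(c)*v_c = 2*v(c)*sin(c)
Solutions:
 v(c) = C1/cos(c)^2


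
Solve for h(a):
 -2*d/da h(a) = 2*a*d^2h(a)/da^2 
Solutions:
 h(a) = C1 + C2*log(a)


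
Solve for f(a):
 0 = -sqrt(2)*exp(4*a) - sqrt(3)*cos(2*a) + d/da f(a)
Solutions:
 f(a) = C1 + sqrt(2)*exp(4*a)/4 + sqrt(3)*sin(2*a)/2


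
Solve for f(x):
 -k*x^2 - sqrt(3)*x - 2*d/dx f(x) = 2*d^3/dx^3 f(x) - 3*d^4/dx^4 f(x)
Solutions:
 f(x) = C1 + C2*exp(x*(-(9*sqrt(777) + 251)^(1/3) - 4/(9*sqrt(777) + 251)^(1/3) + 4)/18)*sin(sqrt(3)*x*(-(9*sqrt(777) + 251)^(1/3) + 4/(9*sqrt(777) + 251)^(1/3))/18) + C3*exp(x*(-(9*sqrt(777) + 251)^(1/3) - 4/(9*sqrt(777) + 251)^(1/3) + 4)/18)*cos(sqrt(3)*x*(-(9*sqrt(777) + 251)^(1/3) + 4/(9*sqrt(777) + 251)^(1/3))/18) + C4*exp(x*(4/(9*sqrt(777) + 251)^(1/3) + 2 + (9*sqrt(777) + 251)^(1/3))/9) - k*x^3/6 + k*x - sqrt(3)*x^2/4


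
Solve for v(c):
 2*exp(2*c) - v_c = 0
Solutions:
 v(c) = C1 + exp(2*c)


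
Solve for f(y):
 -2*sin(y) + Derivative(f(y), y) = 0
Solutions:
 f(y) = C1 - 2*cos(y)


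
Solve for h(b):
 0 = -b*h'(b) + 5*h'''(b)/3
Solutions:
 h(b) = C1 + Integral(C2*airyai(3^(1/3)*5^(2/3)*b/5) + C3*airybi(3^(1/3)*5^(2/3)*b/5), b)


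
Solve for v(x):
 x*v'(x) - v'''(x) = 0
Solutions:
 v(x) = C1 + Integral(C2*airyai(x) + C3*airybi(x), x)


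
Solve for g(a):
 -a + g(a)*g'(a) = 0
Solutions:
 g(a) = -sqrt(C1 + a^2)
 g(a) = sqrt(C1 + a^2)


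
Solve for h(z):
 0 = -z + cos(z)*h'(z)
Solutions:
 h(z) = C1 + Integral(z/cos(z), z)


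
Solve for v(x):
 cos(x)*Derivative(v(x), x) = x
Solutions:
 v(x) = C1 + Integral(x/cos(x), x)


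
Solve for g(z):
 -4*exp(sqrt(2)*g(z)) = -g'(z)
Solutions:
 g(z) = sqrt(2)*(2*log(-1/(C1 + 4*z)) - log(2))/4


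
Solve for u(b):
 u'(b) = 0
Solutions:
 u(b) = C1


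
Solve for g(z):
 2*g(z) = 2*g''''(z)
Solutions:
 g(z) = C1*exp(-z) + C2*exp(z) + C3*sin(z) + C4*cos(z)


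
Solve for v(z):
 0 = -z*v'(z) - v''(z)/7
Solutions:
 v(z) = C1 + C2*erf(sqrt(14)*z/2)


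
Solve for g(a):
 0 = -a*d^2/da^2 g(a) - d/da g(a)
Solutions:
 g(a) = C1 + C2*log(a)


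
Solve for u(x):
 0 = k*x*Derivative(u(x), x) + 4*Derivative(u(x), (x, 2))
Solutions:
 u(x) = Piecewise((-sqrt(2)*sqrt(pi)*C1*erf(sqrt(2)*sqrt(k)*x/4)/sqrt(k) - C2, (k > 0) | (k < 0)), (-C1*x - C2, True))


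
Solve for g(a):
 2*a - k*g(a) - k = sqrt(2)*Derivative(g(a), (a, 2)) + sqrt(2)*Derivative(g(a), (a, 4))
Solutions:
 g(a) = C1*exp(-sqrt(2)*a*sqrt(-sqrt(-2*sqrt(2)*k + 1) - 1)/2) + C2*exp(sqrt(2)*a*sqrt(-sqrt(-2*sqrt(2)*k + 1) - 1)/2) + C3*exp(-sqrt(2)*a*sqrt(sqrt(-2*sqrt(2)*k + 1) - 1)/2) + C4*exp(sqrt(2)*a*sqrt(sqrt(-2*sqrt(2)*k + 1) - 1)/2) + 2*a/k - 1


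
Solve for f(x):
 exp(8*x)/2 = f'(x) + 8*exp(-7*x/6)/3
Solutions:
 f(x) = C1 + exp(8*x)/16 + 16*exp(-7*x/6)/7


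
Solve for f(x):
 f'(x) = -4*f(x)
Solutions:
 f(x) = C1*exp(-4*x)


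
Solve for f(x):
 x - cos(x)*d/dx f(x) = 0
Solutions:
 f(x) = C1 + Integral(x/cos(x), x)


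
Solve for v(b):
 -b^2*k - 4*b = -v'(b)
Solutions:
 v(b) = C1 + b^3*k/3 + 2*b^2


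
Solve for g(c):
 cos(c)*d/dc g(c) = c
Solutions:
 g(c) = C1 + Integral(c/cos(c), c)


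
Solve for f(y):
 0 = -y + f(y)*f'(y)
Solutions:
 f(y) = -sqrt(C1 + y^2)
 f(y) = sqrt(C1 + y^2)


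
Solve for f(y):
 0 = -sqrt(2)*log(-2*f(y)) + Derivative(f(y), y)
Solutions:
 -sqrt(2)*Integral(1/(log(-_y) + log(2)), (_y, f(y)))/2 = C1 - y


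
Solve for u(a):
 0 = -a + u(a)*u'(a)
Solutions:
 u(a) = -sqrt(C1 + a^2)
 u(a) = sqrt(C1 + a^2)


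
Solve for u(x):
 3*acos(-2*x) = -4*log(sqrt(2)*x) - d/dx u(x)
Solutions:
 u(x) = C1 - 4*x*log(x) - 3*x*acos(-2*x) - 2*x*log(2) + 4*x - 3*sqrt(1 - 4*x^2)/2


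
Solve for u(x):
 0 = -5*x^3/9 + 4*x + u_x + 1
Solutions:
 u(x) = C1 + 5*x^4/36 - 2*x^2 - x


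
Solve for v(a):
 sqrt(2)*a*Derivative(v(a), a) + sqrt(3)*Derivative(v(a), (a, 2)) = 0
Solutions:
 v(a) = C1 + C2*erf(6^(3/4)*a/6)


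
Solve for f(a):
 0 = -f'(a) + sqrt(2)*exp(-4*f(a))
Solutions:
 f(a) = log(-I*(C1 + 4*sqrt(2)*a)^(1/4))
 f(a) = log(I*(C1 + 4*sqrt(2)*a)^(1/4))
 f(a) = log(-(C1 + 4*sqrt(2)*a)^(1/4))
 f(a) = log(C1 + 4*sqrt(2)*a)/4


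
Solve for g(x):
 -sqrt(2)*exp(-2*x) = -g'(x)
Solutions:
 g(x) = C1 - sqrt(2)*exp(-2*x)/2


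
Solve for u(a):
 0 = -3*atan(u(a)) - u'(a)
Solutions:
 Integral(1/atan(_y), (_y, u(a))) = C1 - 3*a


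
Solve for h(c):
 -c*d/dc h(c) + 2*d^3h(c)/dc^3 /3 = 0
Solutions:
 h(c) = C1 + Integral(C2*airyai(2^(2/3)*3^(1/3)*c/2) + C3*airybi(2^(2/3)*3^(1/3)*c/2), c)


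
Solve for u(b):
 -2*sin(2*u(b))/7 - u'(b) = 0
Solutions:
 2*b/7 + log(cos(2*u(b)) - 1)/4 - log(cos(2*u(b)) + 1)/4 = C1


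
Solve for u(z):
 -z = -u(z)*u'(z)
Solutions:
 u(z) = -sqrt(C1 + z^2)
 u(z) = sqrt(C1 + z^2)


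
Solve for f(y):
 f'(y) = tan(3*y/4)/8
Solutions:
 f(y) = C1 - log(cos(3*y/4))/6


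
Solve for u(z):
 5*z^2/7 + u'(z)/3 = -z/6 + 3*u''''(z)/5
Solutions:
 u(z) = C1 + C4*exp(15^(1/3)*z/3) - 5*z^3/7 - z^2/4 + (C2*sin(3^(5/6)*5^(1/3)*z/6) + C3*cos(3^(5/6)*5^(1/3)*z/6))*exp(-15^(1/3)*z/6)


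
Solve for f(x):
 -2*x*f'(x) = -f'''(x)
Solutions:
 f(x) = C1 + Integral(C2*airyai(2^(1/3)*x) + C3*airybi(2^(1/3)*x), x)


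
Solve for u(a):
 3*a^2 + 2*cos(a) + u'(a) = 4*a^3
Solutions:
 u(a) = C1 + a^4 - a^3 - 2*sin(a)


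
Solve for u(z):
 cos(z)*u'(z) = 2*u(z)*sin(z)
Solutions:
 u(z) = C1/cos(z)^2


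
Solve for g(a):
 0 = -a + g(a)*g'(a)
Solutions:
 g(a) = -sqrt(C1 + a^2)
 g(a) = sqrt(C1 + a^2)


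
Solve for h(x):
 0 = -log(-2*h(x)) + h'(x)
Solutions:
 -Integral(1/(log(-_y) + log(2)), (_y, h(x))) = C1 - x


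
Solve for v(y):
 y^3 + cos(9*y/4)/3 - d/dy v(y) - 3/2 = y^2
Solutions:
 v(y) = C1 + y^4/4 - y^3/3 - 3*y/2 + 4*sin(9*y/4)/27


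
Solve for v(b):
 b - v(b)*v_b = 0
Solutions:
 v(b) = -sqrt(C1 + b^2)
 v(b) = sqrt(C1 + b^2)


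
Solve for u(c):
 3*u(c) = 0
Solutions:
 u(c) = 0


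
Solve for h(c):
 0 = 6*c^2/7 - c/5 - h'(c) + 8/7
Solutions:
 h(c) = C1 + 2*c^3/7 - c^2/10 + 8*c/7


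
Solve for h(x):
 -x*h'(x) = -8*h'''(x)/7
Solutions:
 h(x) = C1 + Integral(C2*airyai(7^(1/3)*x/2) + C3*airybi(7^(1/3)*x/2), x)


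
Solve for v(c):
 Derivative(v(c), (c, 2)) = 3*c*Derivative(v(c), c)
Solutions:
 v(c) = C1 + C2*erfi(sqrt(6)*c/2)


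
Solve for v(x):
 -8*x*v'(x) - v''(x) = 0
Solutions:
 v(x) = C1 + C2*erf(2*x)


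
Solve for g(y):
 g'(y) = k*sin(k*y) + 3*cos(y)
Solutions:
 g(y) = C1 + 3*sin(y) - cos(k*y)


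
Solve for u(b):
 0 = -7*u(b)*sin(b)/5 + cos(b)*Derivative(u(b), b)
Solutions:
 u(b) = C1/cos(b)^(7/5)


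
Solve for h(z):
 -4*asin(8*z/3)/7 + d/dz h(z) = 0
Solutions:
 h(z) = C1 + 4*z*asin(8*z/3)/7 + sqrt(9 - 64*z^2)/14


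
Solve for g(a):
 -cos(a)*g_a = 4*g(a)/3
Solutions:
 g(a) = C1*(sin(a) - 1)^(2/3)/(sin(a) + 1)^(2/3)


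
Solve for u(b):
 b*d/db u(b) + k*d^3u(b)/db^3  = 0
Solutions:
 u(b) = C1 + Integral(C2*airyai(b*(-1/k)^(1/3)) + C3*airybi(b*(-1/k)^(1/3)), b)


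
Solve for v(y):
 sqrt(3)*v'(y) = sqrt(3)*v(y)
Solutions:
 v(y) = C1*exp(y)


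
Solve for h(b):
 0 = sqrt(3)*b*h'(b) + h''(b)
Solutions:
 h(b) = C1 + C2*erf(sqrt(2)*3^(1/4)*b/2)


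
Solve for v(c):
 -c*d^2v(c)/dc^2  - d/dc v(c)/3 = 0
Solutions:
 v(c) = C1 + C2*c^(2/3)


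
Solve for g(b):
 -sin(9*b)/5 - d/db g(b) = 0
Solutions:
 g(b) = C1 + cos(9*b)/45


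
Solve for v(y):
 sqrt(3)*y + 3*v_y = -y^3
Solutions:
 v(y) = C1 - y^4/12 - sqrt(3)*y^2/6


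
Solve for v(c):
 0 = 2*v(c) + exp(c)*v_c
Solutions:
 v(c) = C1*exp(2*exp(-c))


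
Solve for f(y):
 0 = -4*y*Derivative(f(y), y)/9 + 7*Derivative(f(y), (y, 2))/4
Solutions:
 f(y) = C1 + C2*erfi(2*sqrt(14)*y/21)


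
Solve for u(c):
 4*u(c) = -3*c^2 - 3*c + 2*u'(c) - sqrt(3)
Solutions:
 u(c) = C1*exp(2*c) - 3*c^2/4 - 3*c/2 - 3/4 - sqrt(3)/4


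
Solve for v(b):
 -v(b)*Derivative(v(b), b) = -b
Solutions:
 v(b) = -sqrt(C1 + b^2)
 v(b) = sqrt(C1 + b^2)


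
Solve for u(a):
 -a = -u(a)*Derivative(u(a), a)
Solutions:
 u(a) = -sqrt(C1 + a^2)
 u(a) = sqrt(C1 + a^2)


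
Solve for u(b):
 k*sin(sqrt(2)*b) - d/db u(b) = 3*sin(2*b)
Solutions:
 u(b) = C1 - sqrt(2)*k*cos(sqrt(2)*b)/2 + 3*cos(2*b)/2


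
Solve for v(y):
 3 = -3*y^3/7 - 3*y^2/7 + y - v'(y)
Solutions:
 v(y) = C1 - 3*y^4/28 - y^3/7 + y^2/2 - 3*y


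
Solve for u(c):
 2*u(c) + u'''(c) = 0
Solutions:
 u(c) = C3*exp(-2^(1/3)*c) + (C1*sin(2^(1/3)*sqrt(3)*c/2) + C2*cos(2^(1/3)*sqrt(3)*c/2))*exp(2^(1/3)*c/2)


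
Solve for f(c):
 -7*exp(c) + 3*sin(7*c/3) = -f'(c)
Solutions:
 f(c) = C1 + 7*exp(c) + 9*cos(7*c/3)/7


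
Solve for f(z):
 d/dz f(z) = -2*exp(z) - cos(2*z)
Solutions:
 f(z) = C1 - 2*exp(z) - sin(2*z)/2


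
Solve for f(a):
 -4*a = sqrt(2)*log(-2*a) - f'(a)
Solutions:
 f(a) = C1 + 2*a^2 + sqrt(2)*a*log(-a) + sqrt(2)*a*(-1 + log(2))


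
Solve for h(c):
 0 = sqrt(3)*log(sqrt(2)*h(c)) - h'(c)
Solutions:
 -2*sqrt(3)*Integral(1/(2*log(_y) + log(2)), (_y, h(c)))/3 = C1 - c


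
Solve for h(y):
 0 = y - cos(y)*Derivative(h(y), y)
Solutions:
 h(y) = C1 + Integral(y/cos(y), y)


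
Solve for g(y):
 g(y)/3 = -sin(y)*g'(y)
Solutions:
 g(y) = C1*(cos(y) + 1)^(1/6)/(cos(y) - 1)^(1/6)


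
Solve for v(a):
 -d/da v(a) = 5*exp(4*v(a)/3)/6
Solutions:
 v(a) = 3*log(-(1/(C1 + 10*a))^(1/4)) + 3*log(3)/2
 v(a) = 3*log(1/(C1 + 10*a))/4 + 3*log(3)/2
 v(a) = 3*log(-I*(1/(C1 + 10*a))^(1/4)) + 3*log(3)/2
 v(a) = 3*log(I*(1/(C1 + 10*a))^(1/4)) + 3*log(3)/2


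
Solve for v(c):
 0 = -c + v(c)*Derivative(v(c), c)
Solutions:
 v(c) = -sqrt(C1 + c^2)
 v(c) = sqrt(C1 + c^2)
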